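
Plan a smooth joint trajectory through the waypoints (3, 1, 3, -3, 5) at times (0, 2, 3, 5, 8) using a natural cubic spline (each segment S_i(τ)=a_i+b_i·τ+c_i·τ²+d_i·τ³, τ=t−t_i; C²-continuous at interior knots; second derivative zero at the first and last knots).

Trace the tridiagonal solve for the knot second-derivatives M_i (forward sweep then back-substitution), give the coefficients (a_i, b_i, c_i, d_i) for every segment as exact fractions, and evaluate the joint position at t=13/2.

Δ: Δ0=-1, Δ1=2, Δ2=-3, Δ3=8/3
row 1: diag=6, rhs=18; c'=1/6, d'=3
row 2: denom=6−1·1/6=35/6; d'=(-30−1·3)/(35/6)=-198/35
row 3: denom=10−2·12/35=326/35; d'=(34−2·-198/35)/(326/35)=793/163
back: M3=793/163
back: M2=-198/35−12/35·793/163=-1194/163
back: M1=3−1/6·-1194/163=688/163
M: M0=0, M1=688/163, M2=-1194/163, M3=793/163, M4=0
seg 0: a=3, c=M0/2=0, d=(M1−M0)/(6·2)=172/489, b=Δ0−h0·(2M0+M1)/6=-1177/489
seg 1: a=1, c=M1/2=344/163, d=(M2−M1)/(6·1)=-941/489, b=Δ1−h1·(2M1+M2)/6=887/489
seg 2: a=3, c=M2/2=-597/163, d=(M3−M2)/(6·2)=1987/1956, b=Δ2−h2·(2M2+M3)/6=128/489
seg 3: a=-3, c=M3/2=793/326, d=(M4−M3)/(6·3)=-793/2934, b=Δ3−h3·(2M3+M4)/6=-1075/489
t_q=13/2 → seg 3, τ=3/2; S=-3+-1075/489·τ+793/326·τ²+-793/2934·τ³=-4529/2608

  seg 0: a=3 b=-1177/489 c=0 d=172/489
  seg 1: a=1 b=887/489 c=344/163 d=-941/489
  seg 2: a=3 b=128/489 c=-597/163 d=1987/1956
  seg 3: a=-3 b=-1075/489 c=793/326 d=-793/2934
S(13/2) = -4529/2608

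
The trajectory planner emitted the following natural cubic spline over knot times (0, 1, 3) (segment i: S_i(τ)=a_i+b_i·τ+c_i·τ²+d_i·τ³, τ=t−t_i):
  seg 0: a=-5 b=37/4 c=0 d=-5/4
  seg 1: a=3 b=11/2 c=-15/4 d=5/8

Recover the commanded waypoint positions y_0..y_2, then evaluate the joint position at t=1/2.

y_0=-5 y_1=3 y_2=4
S(1/2) = -17/32

y_0 = S_0(0) = a_0 = -5
y_1 = S_1(0) = a_1 = 3
y_2 = S_1(2) = 4
t_q=1/2 is in segment 0 (τ=1/2); S_0(τ)=-17/32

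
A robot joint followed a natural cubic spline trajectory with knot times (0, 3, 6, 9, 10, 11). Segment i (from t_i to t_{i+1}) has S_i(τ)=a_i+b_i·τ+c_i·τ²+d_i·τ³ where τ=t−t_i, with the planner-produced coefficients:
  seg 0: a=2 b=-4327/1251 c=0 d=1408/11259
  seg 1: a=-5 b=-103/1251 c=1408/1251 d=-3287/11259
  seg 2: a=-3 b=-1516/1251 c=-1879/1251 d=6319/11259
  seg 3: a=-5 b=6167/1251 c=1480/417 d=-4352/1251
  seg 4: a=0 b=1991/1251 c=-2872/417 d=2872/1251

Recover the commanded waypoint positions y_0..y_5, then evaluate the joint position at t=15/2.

y_0=2 y_1=-5 y_2=-3 y_3=-5 y_4=0 y_5=-3
S(15/2) = -7009/1112

y_0 = S_0(0) = a_0 = 2
y_1 = S_1(0) = a_1 = -5
y_2 = S_2(0) = a_2 = -3
y_3 = S_3(0) = a_3 = -5
y_4 = S_4(0) = a_4 = 0
y_5 = S_4(1) = -3
t_q=15/2 is in segment 2 (τ=3/2); S_2(τ)=-7009/1112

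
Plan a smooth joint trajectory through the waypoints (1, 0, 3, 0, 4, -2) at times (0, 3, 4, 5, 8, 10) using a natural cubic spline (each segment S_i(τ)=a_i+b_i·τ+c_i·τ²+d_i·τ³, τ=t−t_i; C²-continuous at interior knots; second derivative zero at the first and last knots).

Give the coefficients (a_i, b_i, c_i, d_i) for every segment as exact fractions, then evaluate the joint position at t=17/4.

Δ: Δ0=-1/3, Δ1=3, Δ2=-3, Δ3=4/3, Δ4=-3
row 1: diag=8, rhs=20; c'=1/8, d'=5/2
row 2: denom=4−1·1/8=31/8; d'=(-36−1·5/2)/(31/8)=-308/31
row 3: denom=8−1·8/31=240/31; d'=(26−1·-308/31)/(240/31)=557/120
row 4: denom=10−3·31/80=707/80; d'=(-26−3·557/120)/(707/80)=-3194/707
back: M4=-3194/707
back: M3=557/120−31/80·-3194/707=13558/2121
back: M2=-308/31−8/31·13558/2121=-24572/2121
back: M1=5/2−1/8·-24572/2121=8374/2121
M: M0=0, M1=8374/2121, M2=-24572/2121, M3=13558/2121, M4=-3194/707, M5=0
seg 0: a=1, c=M0/2=0, d=(M1−M0)/(6·3)=4187/19089, b=Δ0−h0·(2M0+M1)/6=-4894/2121
seg 1: a=0, c=M1/2=4187/2121, d=(M2−M1)/(6·1)=-5491/2121, b=Δ1−h1·(2M1+M2)/6=7667/2121
seg 2: a=3, c=M2/2=-12286/2121, d=(M3−M2)/(6·1)=6355/2121, b=Δ2−h2·(2M2+M3)/6=-144/707
seg 3: a=0, c=M3/2=6779/2121, d=(M4−M3)/(6·3)=-11570/19089, b=Δ3−h3·(2M3+M4)/6=-5939/2121
seg 4: a=4, c=M4/2=-1597/707, d=(M5−M4)/(6·2)=1597/4242, b=Δ4−h4·(2M4+M5)/6=25/2121
t_q=17/4 → seg 2, τ=1/4; S=3+-144/707·τ+-12286/2121·τ²+6355/2121·τ³=119177/45248

  seg 0: a=1 b=-4894/2121 c=0 d=4187/19089
  seg 1: a=0 b=7667/2121 c=4187/2121 d=-5491/2121
  seg 2: a=3 b=-144/707 c=-12286/2121 d=6355/2121
  seg 3: a=0 b=-5939/2121 c=6779/2121 d=-11570/19089
  seg 4: a=4 b=25/2121 c=-1597/707 d=1597/4242
S(17/4) = 119177/45248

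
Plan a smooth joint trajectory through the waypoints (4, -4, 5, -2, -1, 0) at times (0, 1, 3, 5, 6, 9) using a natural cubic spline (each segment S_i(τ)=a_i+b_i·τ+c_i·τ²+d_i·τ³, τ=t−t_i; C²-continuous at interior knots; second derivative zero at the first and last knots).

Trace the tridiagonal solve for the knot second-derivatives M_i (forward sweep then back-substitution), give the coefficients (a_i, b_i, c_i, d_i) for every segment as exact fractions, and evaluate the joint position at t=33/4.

Δ: Δ0=-8, Δ1=9/2, Δ2=-7/2, Δ3=1, Δ4=1/3
row 1: diag=6, rhs=75; c'=1/3, d'=25/2
row 2: denom=8−2·1/3=22/3; d'=(-48−2·25/2)/(22/3)=-219/22
row 3: denom=6−2·3/11=60/11; d'=(27−2·-219/22)/(60/11)=43/5
row 4: denom=8−1·11/60=469/60; d'=(-4−1·43/5)/(469/60)=-108/67
back: M4=-108/67
back: M3=43/5−11/60·-108/67=596/67
back: M2=-219/22−3/11·596/67=-1659/134
back: M1=25/2−1/3·-1659/134=1114/67
M: M0=0, M1=1114/67, M2=-1659/134, M3=596/67, M4=-108/67, M5=0
seg 0: a=4, c=M0/2=0, d=(M1−M0)/(6·1)=557/201, b=Δ0−h0·(2M0+M1)/6=-2165/201
seg 1: a=-4, c=M1/2=557/67, d=(M2−M1)/(6·2)=-3887/1608, b=Δ1−h1·(2M1+M2)/6=-494/201
seg 2: a=5, c=M2/2=-1659/268, d=(M3−M2)/(6·2)=2851/1608, b=Δ2−h2·(2M2+M3)/6=719/402
seg 3: a=-2, c=M3/2=298/67, d=(M4−M3)/(6·1)=-352/201, b=Δ3−h3·(2M3+M4)/6=-341/201
seg 4: a=-1, c=M4/2=-54/67, d=(M5−M4)/(6·3)=6/67, b=Δ4−h4·(2M4+M5)/6=391/201
t_q=33/4 → seg 4, τ=9/4; S=-1+391/201·τ+-54/67·τ²+6/67·τ³=679/2144

  seg 0: a=4 b=-2165/201 c=0 d=557/201
  seg 1: a=-4 b=-494/201 c=557/67 d=-3887/1608
  seg 2: a=5 b=719/402 c=-1659/268 d=2851/1608
  seg 3: a=-2 b=-341/201 c=298/67 d=-352/201
  seg 4: a=-1 b=391/201 c=-54/67 d=6/67
S(33/4) = 679/2144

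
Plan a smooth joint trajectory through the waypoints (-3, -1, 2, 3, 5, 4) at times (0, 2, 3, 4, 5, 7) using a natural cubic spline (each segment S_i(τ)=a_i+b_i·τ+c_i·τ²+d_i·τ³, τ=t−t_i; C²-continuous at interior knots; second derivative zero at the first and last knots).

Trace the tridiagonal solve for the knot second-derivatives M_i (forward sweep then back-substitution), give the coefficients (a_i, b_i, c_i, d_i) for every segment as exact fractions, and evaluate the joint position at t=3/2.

  seg 0: a=-3 b=40/493 c=0 d=453/1972
  seg 1: a=-1 b=1399/493 c=1359/986 d=-1199/986
  seg 2: a=2 b=1919/986 c=-1119/493 d=45/34
  seg 3: a=3 b=679/493 c=1677/986 d=-1063/986
  seg 4: a=5 b=1523/986 c=-756/493 d=126/493
S(3/2) = -33177/15776

Δ: Δ0=1, Δ1=3, Δ2=1, Δ3=2, Δ4=-1/2
row 1: diag=6, rhs=12; c'=1/6, d'=2
row 2: denom=4−1·1/6=23/6; d'=(-12−1·2)/(23/6)=-84/23
row 3: denom=4−1·6/23=86/23; d'=(6−1·-84/23)/(86/23)=111/43
row 4: denom=6−1·23/86=493/86; d'=(-15−1·111/43)/(493/86)=-1512/493
back: M4=-1512/493
back: M3=111/43−23/86·-1512/493=1677/493
back: M2=-84/23−6/23·1677/493=-2238/493
back: M1=2−1/6·-2238/493=1359/493
M: M0=0, M1=1359/493, M2=-2238/493, M3=1677/493, M4=-1512/493, M5=0
seg 0: a=-3, c=M0/2=0, d=(M1−M0)/(6·2)=453/1972, b=Δ0−h0·(2M0+M1)/6=40/493
seg 1: a=-1, c=M1/2=1359/986, d=(M2−M1)/(6·1)=-1199/986, b=Δ1−h1·(2M1+M2)/6=1399/493
seg 2: a=2, c=M2/2=-1119/493, d=(M3−M2)/(6·1)=45/34, b=Δ2−h2·(2M2+M3)/6=1919/986
seg 3: a=3, c=M3/2=1677/986, d=(M4−M3)/(6·1)=-1063/986, b=Δ3−h3·(2M3+M4)/6=679/493
seg 4: a=5, c=M4/2=-756/493, d=(M5−M4)/(6·2)=126/493, b=Δ4−h4·(2M4+M5)/6=1523/986
t_q=3/2 → seg 0, τ=3/2; S=-3+40/493·τ+0·τ²+453/1972·τ³=-33177/15776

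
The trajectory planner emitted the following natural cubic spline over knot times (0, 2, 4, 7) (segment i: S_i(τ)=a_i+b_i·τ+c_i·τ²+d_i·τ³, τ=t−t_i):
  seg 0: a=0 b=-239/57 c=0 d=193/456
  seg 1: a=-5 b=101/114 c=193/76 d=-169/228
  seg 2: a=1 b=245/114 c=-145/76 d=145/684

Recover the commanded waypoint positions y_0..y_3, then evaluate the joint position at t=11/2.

y_0 = S_0(0) = a_0 = 0
y_1 = S_1(0) = a_1 = -5
y_2 = S_2(0) = a_2 = 1
y_3 = S_2(3) = -4
t_q=11/2 is in segment 2 (τ=3/2); S_2(τ)=393/608

y_0=0 y_1=-5 y_2=1 y_3=-4
S(11/2) = 393/608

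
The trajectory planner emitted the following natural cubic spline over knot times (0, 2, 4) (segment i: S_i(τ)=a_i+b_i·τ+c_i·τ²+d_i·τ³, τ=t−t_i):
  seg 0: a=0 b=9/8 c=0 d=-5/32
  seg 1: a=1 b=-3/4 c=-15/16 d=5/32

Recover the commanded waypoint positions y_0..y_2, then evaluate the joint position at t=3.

y_0=0 y_1=1 y_2=-3
S(3) = -17/32

y_0 = S_0(0) = a_0 = 0
y_1 = S_1(0) = a_1 = 1
y_2 = S_1(2) = -3
t_q=3 is in segment 1 (τ=1); S_1(τ)=-17/32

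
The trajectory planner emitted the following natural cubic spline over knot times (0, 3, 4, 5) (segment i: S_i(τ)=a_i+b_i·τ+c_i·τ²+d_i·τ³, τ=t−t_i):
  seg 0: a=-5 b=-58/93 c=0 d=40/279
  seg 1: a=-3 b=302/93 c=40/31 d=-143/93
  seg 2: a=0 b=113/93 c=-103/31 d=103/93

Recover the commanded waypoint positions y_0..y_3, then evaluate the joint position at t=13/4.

y_0 = S_0(0) = a_0 = -5
y_1 = S_1(0) = a_1 = -3
y_2 = S_2(0) = a_2 = 0
y_3 = S_2(1) = -1
t_q=13/4 is in segment 1 (τ=1/4); S_1(τ)=-4229/1984

y_0=-5 y_1=-3 y_2=0 y_3=-1
S(13/4) = -4229/1984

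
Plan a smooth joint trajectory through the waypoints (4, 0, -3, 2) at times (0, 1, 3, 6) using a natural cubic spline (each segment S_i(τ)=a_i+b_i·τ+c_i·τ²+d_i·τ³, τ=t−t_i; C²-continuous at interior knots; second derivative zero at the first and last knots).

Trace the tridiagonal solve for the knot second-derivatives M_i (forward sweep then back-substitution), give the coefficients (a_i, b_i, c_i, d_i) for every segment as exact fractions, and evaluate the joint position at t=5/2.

  seg 0: a=4 b=-13/3 c=0 d=1/3
  seg 1: a=0 b=-10/3 c=1 d=-1/24
  seg 2: a=-3 b=1/6 c=3/4 d=-1/12
S(5/2) = -185/64

Δ: Δ0=-4, Δ1=-3/2, Δ2=5/3
row 1: diag=6, rhs=15; c'=1/3, d'=5/2
row 2: denom=10−2·1/3=28/3; d'=(19−2·5/2)/(28/3)=3/2
back: M2=3/2
back: M1=5/2−1/3·3/2=2
M: M0=0, M1=2, M2=3/2, M3=0
seg 0: a=4, c=M0/2=0, d=(M1−M0)/(6·1)=1/3, b=Δ0−h0·(2M0+M1)/6=-13/3
seg 1: a=0, c=M1/2=1, d=(M2−M1)/(6·2)=-1/24, b=Δ1−h1·(2M1+M2)/6=-10/3
seg 2: a=-3, c=M2/2=3/4, d=(M3−M2)/(6·3)=-1/12, b=Δ2−h2·(2M2+M3)/6=1/6
t_q=5/2 → seg 1, τ=3/2; S=0+-10/3·τ+1·τ²+-1/24·τ³=-185/64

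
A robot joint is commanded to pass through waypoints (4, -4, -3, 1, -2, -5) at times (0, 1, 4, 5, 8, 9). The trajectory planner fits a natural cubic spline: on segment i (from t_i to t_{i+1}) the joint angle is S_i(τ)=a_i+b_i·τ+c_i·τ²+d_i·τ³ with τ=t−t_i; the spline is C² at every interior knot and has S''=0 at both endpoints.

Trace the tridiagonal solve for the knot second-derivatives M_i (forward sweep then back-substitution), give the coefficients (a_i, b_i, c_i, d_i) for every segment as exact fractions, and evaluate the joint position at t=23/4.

  seg 0: a=4 b=-26581/2961 c=0 d=2893/2961
  seg 1: a=-4 b=-17902/2961 c=2893/987 d=-7148/26649
  seg 2: a=-3 b=12728/2961 c=1531/2961 d=-115/141
  seg 3: a=1 b=8545/2961 c=-5714/2961 d=5636/26649
  seg 4: a=-2 b=-8831/2961 c=-26/987 d=26/2961
S(23/4) = 11413/5264

Δ: Δ0=-8, Δ1=1/3, Δ2=4, Δ3=-1, Δ4=-3
row 1: diag=8, rhs=50; c'=3/8, d'=25/4
row 2: denom=8−3·3/8=55/8; d'=(22−3·25/4)/(55/8)=26/55
row 3: denom=8−1·8/55=432/55; d'=(-30−1·26/55)/(432/55)=-419/108
row 4: denom=8−3·55/144=329/48; d'=(-12−3·-419/108)/(329/48)=-52/987
back: M4=-52/987
back: M3=-419/108−55/144·-52/987=-11428/2961
back: M2=26/55−8/55·-11428/2961=3062/2961
back: M1=25/4−3/8·3062/2961=5786/987
M: M0=0, M1=5786/987, M2=3062/2961, M3=-11428/2961, M4=-52/987, M5=0
seg 0: a=4, c=M0/2=0, d=(M1−M0)/(6·1)=2893/2961, b=Δ0−h0·(2M0+M1)/6=-26581/2961
seg 1: a=-4, c=M1/2=2893/987, d=(M2−M1)/(6·3)=-7148/26649, b=Δ1−h1·(2M1+M2)/6=-17902/2961
seg 2: a=-3, c=M2/2=1531/2961, d=(M3−M2)/(6·1)=-115/141, b=Δ2−h2·(2M2+M3)/6=12728/2961
seg 3: a=1, c=M3/2=-5714/2961, d=(M4−M3)/(6·3)=5636/26649, b=Δ3−h3·(2M3+M4)/6=8545/2961
seg 4: a=-2, c=M4/2=-26/987, d=(M5−M4)/(6·1)=26/2961, b=Δ4−h4·(2M4+M5)/6=-8831/2961
t_q=23/4 → seg 3, τ=3/4; S=1+8545/2961·τ+-5714/2961·τ²+5636/26649·τ³=11413/5264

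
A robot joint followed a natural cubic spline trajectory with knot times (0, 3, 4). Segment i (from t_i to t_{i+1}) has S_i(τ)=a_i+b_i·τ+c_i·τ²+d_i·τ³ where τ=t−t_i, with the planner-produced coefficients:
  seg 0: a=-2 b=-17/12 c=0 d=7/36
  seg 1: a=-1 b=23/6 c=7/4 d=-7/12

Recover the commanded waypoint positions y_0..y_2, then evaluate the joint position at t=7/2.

y_0 = S_0(0) = a_0 = -2
y_1 = S_1(0) = a_1 = -1
y_2 = S_1(1) = 4
t_q=7/2 is in segment 1 (τ=1/2); S_1(τ)=41/32

y_0=-2 y_1=-1 y_2=4
S(7/2) = 41/32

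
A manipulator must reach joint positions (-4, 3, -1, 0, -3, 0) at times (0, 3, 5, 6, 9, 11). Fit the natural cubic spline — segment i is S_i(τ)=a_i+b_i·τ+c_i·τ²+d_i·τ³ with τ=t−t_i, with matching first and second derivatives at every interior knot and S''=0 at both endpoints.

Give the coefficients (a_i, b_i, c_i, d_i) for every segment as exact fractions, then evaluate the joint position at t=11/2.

  seg 0: a=-4 b=935/228 c=0 d=-403/2052
  seg 1: a=3 b=-137/114 c=-403/228 d=13/19
  seg 2: a=-1 b=-7/114 c=533/228 d=-97/76
  seg 3: a=0 b=179/228 c=-85/57 d=613/2052
  seg 4: a=-3 b=-11/114 c=91/76 d=-91/456
S(11/2) = -1105/1824

Δ: Δ0=7/3, Δ1=-2, Δ2=1, Δ3=-1, Δ4=3/2
row 1: diag=10, rhs=-26; c'=1/5, d'=-13/5
row 2: denom=6−2·1/5=28/5; d'=(18−2·-13/5)/(28/5)=29/7
row 3: denom=8−1·5/28=219/28; d'=(-12−1·29/7)/(219/28)=-452/219
row 4: denom=10−3·28/73=646/73; d'=(15−3·-452/219)/(646/73)=91/38
back: M4=91/38
back: M3=-452/219−28/73·91/38=-170/57
back: M2=29/7−5/28·-170/57=533/114
back: M1=-13/5−1/5·533/114=-403/114
M: M0=0, M1=-403/114, M2=533/114, M3=-170/57, M4=91/38, M5=0
seg 0: a=-4, c=M0/2=0, d=(M1−M0)/(6·3)=-403/2052, b=Δ0−h0·(2M0+M1)/6=935/228
seg 1: a=3, c=M1/2=-403/228, d=(M2−M1)/(6·2)=13/19, b=Δ1−h1·(2M1+M2)/6=-137/114
seg 2: a=-1, c=M2/2=533/228, d=(M3−M2)/(6·1)=-97/76, b=Δ2−h2·(2M2+M3)/6=-7/114
seg 3: a=0, c=M3/2=-85/57, d=(M4−M3)/(6·3)=613/2052, b=Δ3−h3·(2M3+M4)/6=179/228
seg 4: a=-3, c=M4/2=91/76, d=(M5−M4)/(6·2)=-91/456, b=Δ4−h4·(2M4+M5)/6=-11/114
t_q=11/2 → seg 2, τ=1/2; S=-1+-7/114·τ+533/228·τ²+-97/76·τ³=-1105/1824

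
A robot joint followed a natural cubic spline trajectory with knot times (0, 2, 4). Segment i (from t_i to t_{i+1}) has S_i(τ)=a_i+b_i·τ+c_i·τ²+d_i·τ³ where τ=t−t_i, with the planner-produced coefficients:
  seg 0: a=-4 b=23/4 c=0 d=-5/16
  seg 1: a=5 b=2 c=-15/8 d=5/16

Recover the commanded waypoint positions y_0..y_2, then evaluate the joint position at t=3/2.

y_0 = S_0(0) = a_0 = -4
y_1 = S_1(0) = a_1 = 5
y_2 = S_1(2) = 4
t_q=3/2 is in segment 0 (τ=3/2); S_0(τ)=457/128

y_0=-4 y_1=5 y_2=4
S(3/2) = 457/128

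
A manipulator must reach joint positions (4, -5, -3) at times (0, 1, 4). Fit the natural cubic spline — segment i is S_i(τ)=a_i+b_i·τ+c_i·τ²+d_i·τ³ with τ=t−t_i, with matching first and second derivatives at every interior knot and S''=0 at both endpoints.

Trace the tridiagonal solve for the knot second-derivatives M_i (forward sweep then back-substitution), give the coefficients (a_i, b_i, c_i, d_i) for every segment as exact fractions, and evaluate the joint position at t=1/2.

  seg 0: a=4 b=-245/24 c=0 d=29/24
  seg 1: a=-5 b=-79/12 c=29/8 d=-29/72
S(1/2) = -61/64

Δ: Δ0=-9, Δ1=2/3
row 1: diag=8, rhs=58; c'=3/8, d'=29/4
back: M1=29/4
M: M0=0, M1=29/4, M2=0
seg 0: a=4, c=M0/2=0, d=(M1−M0)/(6·1)=29/24, b=Δ0−h0·(2M0+M1)/6=-245/24
seg 1: a=-5, c=M1/2=29/8, d=(M2−M1)/(6·3)=-29/72, b=Δ1−h1·(2M1+M2)/6=-79/12
t_q=1/2 → seg 0, τ=1/2; S=4+-245/24·τ+0·τ²+29/24·τ³=-61/64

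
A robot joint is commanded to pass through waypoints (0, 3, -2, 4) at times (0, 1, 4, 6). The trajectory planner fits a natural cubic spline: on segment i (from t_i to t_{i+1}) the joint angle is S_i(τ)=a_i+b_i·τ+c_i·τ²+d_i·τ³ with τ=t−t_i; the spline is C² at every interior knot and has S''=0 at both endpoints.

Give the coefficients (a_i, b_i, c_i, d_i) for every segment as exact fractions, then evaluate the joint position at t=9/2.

  seg 0: a=0 b=821/213 c=0 d=-182/213
  seg 1: a=3 b=275/213 c=-182/71 d=112/213
  seg 2: a=-2 b=23/213 c=154/71 d=-77/213
S(9/2) = -823/568

Δ: Δ0=3, Δ1=-5/3, Δ2=3
row 1: diag=8, rhs=-28; c'=3/8, d'=-7/2
row 2: denom=10−3·3/8=71/8; d'=(28−3·-7/2)/(71/8)=308/71
back: M2=308/71
back: M1=-7/2−3/8·308/71=-364/71
M: M0=0, M1=-364/71, M2=308/71, M3=0
seg 0: a=0, c=M0/2=0, d=(M1−M0)/(6·1)=-182/213, b=Δ0−h0·(2M0+M1)/6=821/213
seg 1: a=3, c=M1/2=-182/71, d=(M2−M1)/(6·3)=112/213, b=Δ1−h1·(2M1+M2)/6=275/213
seg 2: a=-2, c=M2/2=154/71, d=(M3−M2)/(6·2)=-77/213, b=Δ2−h2·(2M2+M3)/6=23/213
t_q=9/2 → seg 2, τ=1/2; S=-2+23/213·τ+154/71·τ²+-77/213·τ³=-823/568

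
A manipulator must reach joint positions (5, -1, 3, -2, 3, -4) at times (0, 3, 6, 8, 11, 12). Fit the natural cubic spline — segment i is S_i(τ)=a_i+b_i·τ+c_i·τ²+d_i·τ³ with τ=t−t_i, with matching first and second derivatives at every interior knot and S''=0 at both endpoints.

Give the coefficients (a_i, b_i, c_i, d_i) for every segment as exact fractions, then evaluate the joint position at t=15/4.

Δ: Δ0=-2, Δ1=4/3, Δ2=-5/2, Δ3=5/3, Δ4=-7
row 1: diag=12, rhs=20; c'=1/4, d'=5/3
row 2: denom=10−3·1/4=37/4; d'=(-23−3·5/3)/(37/4)=-112/37
row 3: denom=10−2·8/37=354/37; d'=(25−2·-112/37)/(354/37)=383/118
row 4: denom=8−3·37/118=833/118; d'=(-52−3·383/118)/(833/118)=-7285/833
back: M4=-7285/833
back: M3=383/118−37/118·-7285/833=4988/833
back: M2=-112/37−8/37·4988/833=-3600/833
back: M1=5/3−1/4·-3600/833=6865/2499
M: M0=0, M1=6865/2499, M2=-3600/833, M3=4988/833, M4=-7285/833, M5=0
seg 0: a=5, c=M0/2=0, d=(M1−M0)/(6·3)=6865/44982, b=Δ0−h0·(2M0+M1)/6=-16861/4998
seg 1: a=-1, c=M1/2=6865/4998, d=(M2−M1)/(6·3)=-17665/44982, b=Δ1−h1·(2M1+M2)/6=1867/2499
seg 2: a=3, c=M2/2=-1800/833, d=(M3−M2)/(6·2)=2147/2499, b=Δ2−h2·(2M2+M3)/6=-1153/714
seg 3: a=-2, c=M3/2=2494/833, d=(M4−M3)/(6·3)=-4091/4998, b=Δ3−h3·(2M3+M4)/6=257/4998
seg 4: a=3, c=M4/2=-7285/1666, d=(M5−M4)/(6·1)=7285/4998, b=Δ4−h4·(2M4+M5)/6=-10208/2499
t_q=15/4 → seg 1, τ=3/4; S=-1+1867/2499·τ+6865/4998·τ²+-17665/44982·τ³=17835/106624

  seg 0: a=5 b=-16861/4998 c=0 d=6865/44982
  seg 1: a=-1 b=1867/2499 c=6865/4998 d=-17665/44982
  seg 2: a=3 b=-1153/714 c=-1800/833 d=2147/2499
  seg 3: a=-2 b=257/4998 c=2494/833 d=-4091/4998
  seg 4: a=3 b=-10208/2499 c=-7285/1666 d=7285/4998
S(15/4) = 17835/106624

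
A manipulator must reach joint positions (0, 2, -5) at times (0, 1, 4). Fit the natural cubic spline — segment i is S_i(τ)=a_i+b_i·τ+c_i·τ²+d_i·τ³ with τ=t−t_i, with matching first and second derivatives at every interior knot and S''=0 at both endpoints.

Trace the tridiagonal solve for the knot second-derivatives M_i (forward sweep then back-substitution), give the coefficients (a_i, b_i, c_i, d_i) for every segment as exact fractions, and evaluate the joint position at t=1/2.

Δ: Δ0=2, Δ1=-7/3
row 1: diag=8, rhs=-26; c'=3/8, d'=-13/4
back: M1=-13/4
M: M0=0, M1=-13/4, M2=0
seg 0: a=0, c=M0/2=0, d=(M1−M0)/(6·1)=-13/24, b=Δ0−h0·(2M0+M1)/6=61/24
seg 1: a=2, c=M1/2=-13/8, d=(M2−M1)/(6·3)=13/72, b=Δ1−h1·(2M1+M2)/6=11/12
t_q=1/2 → seg 0, τ=1/2; S=0+61/24·τ+0·τ²+-13/24·τ³=77/64

  seg 0: a=0 b=61/24 c=0 d=-13/24
  seg 1: a=2 b=11/12 c=-13/8 d=13/72
S(1/2) = 77/64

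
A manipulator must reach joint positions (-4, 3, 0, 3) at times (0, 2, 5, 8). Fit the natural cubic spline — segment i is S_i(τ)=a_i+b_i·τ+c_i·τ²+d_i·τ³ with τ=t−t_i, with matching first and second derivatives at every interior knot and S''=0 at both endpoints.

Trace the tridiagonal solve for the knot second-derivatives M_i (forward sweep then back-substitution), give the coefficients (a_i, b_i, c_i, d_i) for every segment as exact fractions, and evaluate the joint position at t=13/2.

  seg 0: a=-4 b=339/74 c=0 d=-10/37
  seg 1: a=3 b=99/74 c=-60/37 d=187/666
  seg 2: a=0 b=-30/37 c=67/74 d=-67/666
S(13/2) = 285/592

Δ: Δ0=7/2, Δ1=-1, Δ2=1
row 1: diag=10, rhs=-27; c'=3/10, d'=-27/10
row 2: denom=12−3·3/10=111/10; d'=(12−3·-27/10)/(111/10)=67/37
back: M2=67/37
back: M1=-27/10−3/10·67/37=-120/37
M: M0=0, M1=-120/37, M2=67/37, M3=0
seg 0: a=-4, c=M0/2=0, d=(M1−M0)/(6·2)=-10/37, b=Δ0−h0·(2M0+M1)/6=339/74
seg 1: a=3, c=M1/2=-60/37, d=(M2−M1)/(6·3)=187/666, b=Δ1−h1·(2M1+M2)/6=99/74
seg 2: a=0, c=M2/2=67/74, d=(M3−M2)/(6·3)=-67/666, b=Δ2−h2·(2M2+M3)/6=-30/37
t_q=13/2 → seg 2, τ=3/2; S=0+-30/37·τ+67/74·τ²+-67/666·τ³=285/592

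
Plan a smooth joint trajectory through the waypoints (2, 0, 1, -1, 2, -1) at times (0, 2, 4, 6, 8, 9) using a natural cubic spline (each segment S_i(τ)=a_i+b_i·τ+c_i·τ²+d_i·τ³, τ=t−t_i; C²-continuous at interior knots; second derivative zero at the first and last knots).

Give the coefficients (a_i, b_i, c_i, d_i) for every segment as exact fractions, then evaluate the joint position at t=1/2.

Δ: Δ0=-1, Δ1=1/2, Δ2=-1, Δ3=3/2, Δ4=-3
row 1: diag=8, rhs=9; c'=1/4, d'=9/8
row 2: denom=8−2·1/4=15/2; d'=(-9−2·9/8)/(15/2)=-3/2
row 3: denom=8−2·4/15=112/15; d'=(15−2·-3/2)/(112/15)=135/56
row 4: denom=6−2·15/56=153/28; d'=(-27−2·135/56)/(153/28)=-99/17
back: M4=-99/17
back: M3=135/56−15/56·-99/17=135/34
back: M2=-3/2−4/15·135/34=-87/34
back: M1=9/8−1/4·-87/34=30/17
M: M0=0, M1=30/17, M2=-87/34, M3=135/34, M4=-99/17, M5=0
seg 0: a=2, c=M0/2=0, d=(M1−M0)/(6·2)=5/34, b=Δ0−h0·(2M0+M1)/6=-27/17
seg 1: a=0, c=M1/2=15/17, d=(M2−M1)/(6·2)=-49/136, b=Δ1−h1·(2M1+M2)/6=3/17
seg 2: a=1, c=M2/2=-87/68, d=(M3−M2)/(6·2)=37/68, b=Δ2−h2·(2M2+M3)/6=-21/34
seg 3: a=-1, c=M3/2=135/68, d=(M4−M3)/(6·2)=-111/136, b=Δ3−h3·(2M3+M4)/6=27/34
seg 4: a=2, c=M4/2=-99/34, d=(M5−M4)/(6·1)=33/34, b=Δ4−h4·(2M4+M5)/6=-18/17
t_q=1/2 → seg 0, τ=1/2; S=2+-27/17·τ+0·τ²+5/34·τ³=333/272

  seg 0: a=2 b=-27/17 c=0 d=5/34
  seg 1: a=0 b=3/17 c=15/17 d=-49/136
  seg 2: a=1 b=-21/34 c=-87/68 d=37/68
  seg 3: a=-1 b=27/34 c=135/68 d=-111/136
  seg 4: a=2 b=-18/17 c=-99/34 d=33/34
S(1/2) = 333/272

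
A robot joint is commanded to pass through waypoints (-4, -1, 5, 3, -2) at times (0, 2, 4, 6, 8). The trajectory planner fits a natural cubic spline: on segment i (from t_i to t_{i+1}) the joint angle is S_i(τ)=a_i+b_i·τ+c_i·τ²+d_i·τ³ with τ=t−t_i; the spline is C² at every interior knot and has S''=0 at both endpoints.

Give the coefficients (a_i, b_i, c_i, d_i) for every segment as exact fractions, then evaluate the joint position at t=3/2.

  seg 0: a=-4 b=47/56 c=0 d=37/224
  seg 1: a=-1 b=79/28 c=111/112 d=-101/224
  seg 2: a=5 b=11/8 c=-12/7 d=59/224
  seg 3: a=3 b=-65/28 c=-15/112 d=5/224
S(3/2) = -559/256

Δ: Δ0=3/2, Δ1=3, Δ2=-1, Δ3=-5/2
row 1: diag=8, rhs=9; c'=1/4, d'=9/8
row 2: denom=8−2·1/4=15/2; d'=(-24−2·9/8)/(15/2)=-7/2
row 3: denom=8−2·4/15=112/15; d'=(-9−2·-7/2)/(112/15)=-15/56
back: M3=-15/56
back: M2=-7/2−4/15·-15/56=-24/7
back: M1=9/8−1/4·-24/7=111/56
M: M0=0, M1=111/56, M2=-24/7, M3=-15/56, M4=0
seg 0: a=-4, c=M0/2=0, d=(M1−M0)/(6·2)=37/224, b=Δ0−h0·(2M0+M1)/6=47/56
seg 1: a=-1, c=M1/2=111/112, d=(M2−M1)/(6·2)=-101/224, b=Δ1−h1·(2M1+M2)/6=79/28
seg 2: a=5, c=M2/2=-12/7, d=(M3−M2)/(6·2)=59/224, b=Δ2−h2·(2M2+M3)/6=11/8
seg 3: a=3, c=M3/2=-15/112, d=(M4−M3)/(6·2)=5/224, b=Δ3−h3·(2M3+M4)/6=-65/28
t_q=3/2 → seg 0, τ=3/2; S=-4+47/56·τ+0·τ²+37/224·τ³=-559/256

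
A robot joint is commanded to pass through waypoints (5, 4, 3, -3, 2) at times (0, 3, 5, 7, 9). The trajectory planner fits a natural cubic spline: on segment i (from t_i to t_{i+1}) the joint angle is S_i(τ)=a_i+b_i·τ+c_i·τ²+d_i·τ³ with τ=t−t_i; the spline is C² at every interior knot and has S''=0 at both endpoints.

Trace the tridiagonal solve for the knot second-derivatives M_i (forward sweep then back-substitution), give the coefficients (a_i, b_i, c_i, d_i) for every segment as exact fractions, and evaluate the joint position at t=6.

  seg 0: a=5 b=-259/426 c=0 d=13/426
  seg 1: a=4 b=46/213 c=39/142 d=-539/1704
  seg 2: a=3 b=-1057/426 c=-461/284 d=581/852
  seg 3: a=-3 b=-337/426 c=701/284 d=-701/1704
S(6) = -30/71

Δ: Δ0=-1/3, Δ1=-1/2, Δ2=-3, Δ3=5/2
row 1: diag=10, rhs=-1; c'=1/5, d'=-1/10
row 2: denom=8−2·1/5=38/5; d'=(-15−2·-1/10)/(38/5)=-37/19
row 3: denom=8−2·5/19=142/19; d'=(33−2·-37/19)/(142/19)=701/142
back: M3=701/142
back: M2=-37/19−5/19·701/142=-461/142
back: M1=-1/10−1/5·-461/142=39/71
M: M0=0, M1=39/71, M2=-461/142, M3=701/142, M4=0
seg 0: a=5, c=M0/2=0, d=(M1−M0)/(6·3)=13/426, b=Δ0−h0·(2M0+M1)/6=-259/426
seg 1: a=4, c=M1/2=39/142, d=(M2−M1)/(6·2)=-539/1704, b=Δ1−h1·(2M1+M2)/6=46/213
seg 2: a=3, c=M2/2=-461/284, d=(M3−M2)/(6·2)=581/852, b=Δ2−h2·(2M2+M3)/6=-1057/426
seg 3: a=-3, c=M3/2=701/284, d=(M4−M3)/(6·2)=-701/1704, b=Δ3−h3·(2M3+M4)/6=-337/426
t_q=6 → seg 2, τ=1; S=3+-1057/426·τ+-461/284·τ²+581/852·τ³=-30/71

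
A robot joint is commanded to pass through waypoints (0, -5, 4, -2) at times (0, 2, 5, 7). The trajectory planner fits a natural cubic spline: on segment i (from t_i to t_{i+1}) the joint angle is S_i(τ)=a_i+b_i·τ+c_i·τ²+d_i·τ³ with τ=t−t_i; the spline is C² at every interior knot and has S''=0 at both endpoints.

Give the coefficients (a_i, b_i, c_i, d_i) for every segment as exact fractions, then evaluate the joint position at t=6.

Δ: Δ0=-5/2, Δ1=3, Δ2=-3
row 1: diag=10, rhs=33; c'=3/10, d'=33/10
row 2: denom=10−3·3/10=91/10; d'=(-36−3·33/10)/(91/10)=-459/91
back: M2=-459/91
back: M1=33/10−3/10·-459/91=438/91
M: M0=0, M1=438/91, M2=-459/91, M3=0
seg 0: a=0, c=M0/2=0, d=(M1−M0)/(6·2)=73/182, b=Δ0−h0·(2M0+M1)/6=-747/182
seg 1: a=-5, c=M1/2=219/91, d=(M2−M1)/(6·3)=-23/42, b=Δ1−h1·(2M1+M2)/6=129/182
seg 2: a=4, c=M2/2=-459/182, d=(M3−M2)/(6·2)=153/364, b=Δ2−h2·(2M2+M3)/6=33/91
t_q=6 → seg 2, τ=1; S=4+33/91·τ+-459/182·τ²+153/364·τ³=823/364

  seg 0: a=0 b=-747/182 c=0 d=73/182
  seg 1: a=-5 b=129/182 c=219/91 d=-23/42
  seg 2: a=4 b=33/91 c=-459/182 d=153/364
S(6) = 823/364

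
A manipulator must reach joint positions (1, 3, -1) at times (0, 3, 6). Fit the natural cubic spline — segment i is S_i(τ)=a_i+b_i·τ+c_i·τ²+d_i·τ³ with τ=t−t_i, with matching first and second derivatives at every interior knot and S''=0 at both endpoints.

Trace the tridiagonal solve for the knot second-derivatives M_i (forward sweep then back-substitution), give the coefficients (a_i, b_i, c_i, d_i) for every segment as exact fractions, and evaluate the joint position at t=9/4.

  seg 0: a=1 b=7/6 c=0 d=-1/18
  seg 1: a=3 b=-1/3 c=-1/2 d=1/18
S(9/4) = 383/128

Δ: Δ0=2/3, Δ1=-4/3
row 1: diag=12, rhs=-12; c'=1/4, d'=-1
back: M1=-1
M: M0=0, M1=-1, M2=0
seg 0: a=1, c=M0/2=0, d=(M1−M0)/(6·3)=-1/18, b=Δ0−h0·(2M0+M1)/6=7/6
seg 1: a=3, c=M1/2=-1/2, d=(M2−M1)/(6·3)=1/18, b=Δ1−h1·(2M1+M2)/6=-1/3
t_q=9/4 → seg 0, τ=9/4; S=1+7/6·τ+0·τ²+-1/18·τ³=383/128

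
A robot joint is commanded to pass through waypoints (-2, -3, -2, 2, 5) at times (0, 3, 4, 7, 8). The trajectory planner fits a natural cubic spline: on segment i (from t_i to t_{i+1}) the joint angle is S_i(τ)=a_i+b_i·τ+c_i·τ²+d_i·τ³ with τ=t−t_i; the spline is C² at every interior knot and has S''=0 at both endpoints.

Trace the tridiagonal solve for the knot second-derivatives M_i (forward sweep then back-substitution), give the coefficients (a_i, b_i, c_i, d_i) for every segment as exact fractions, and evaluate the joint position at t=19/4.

Δ: Δ0=-1/3, Δ1=1, Δ2=4/3, Δ3=3
row 1: diag=8, rhs=8; c'=1/8, d'=1
row 2: denom=8−1·1/8=63/8; d'=(2−1·1)/(63/8)=8/63
row 3: denom=8−3·8/21=48/7; d'=(10−3·8/63)/(48/7)=101/72
back: M3=101/72
back: M2=8/63−8/21·101/72=-11/27
back: M1=1−1/8·-11/27=227/216
M: M0=0, M1=227/216, M2=-11/27, M3=101/72, M4=0
seg 0: a=-2, c=M0/2=0, d=(M1−M0)/(6·3)=227/3888, b=Δ0−h0·(2M0+M1)/6=-371/432
seg 1: a=-3, c=M1/2=227/432, d=(M2−M1)/(6·1)=-35/144, b=Δ1−h1·(2M1+M2)/6=155/216
seg 2: a=-2, c=M2/2=-11/54, d=(M3−M2)/(6·3)=391/3888, b=Δ2−h2·(2M2+M3)/6=449/432
seg 3: a=2, c=M3/2=101/144, d=(M4−M3)/(6·1)=-101/432, b=Δ3−h3·(2M3+M4)/6=547/216
t_q=19/4 → seg 2, τ=3/4; S=-2+449/432·τ+-11/54·τ²+391/3888·τ³=-3971/3072

  seg 0: a=-2 b=-371/432 c=0 d=227/3888
  seg 1: a=-3 b=155/216 c=227/432 d=-35/144
  seg 2: a=-2 b=449/432 c=-11/54 d=391/3888
  seg 3: a=2 b=547/216 c=101/144 d=-101/432
S(19/4) = -3971/3072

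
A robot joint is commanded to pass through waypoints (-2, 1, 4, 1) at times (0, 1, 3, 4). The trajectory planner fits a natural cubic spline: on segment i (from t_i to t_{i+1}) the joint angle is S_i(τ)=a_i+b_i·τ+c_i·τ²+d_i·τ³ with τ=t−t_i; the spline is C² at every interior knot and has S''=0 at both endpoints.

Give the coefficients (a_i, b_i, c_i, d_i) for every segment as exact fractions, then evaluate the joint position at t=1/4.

  seg 0: a=-2 b=3 c=0 d=0
  seg 1: a=1 b=3 c=0 d=-3/8
  seg 2: a=4 b=-3/2 c=-9/4 d=3/4
S(1/4) = -5/4

Δ: Δ0=3, Δ1=3/2, Δ2=-3
row 1: diag=6, rhs=-9; c'=1/3, d'=-3/2
row 2: denom=6−2·1/3=16/3; d'=(-27−2·-3/2)/(16/3)=-9/2
back: M2=-9/2
back: M1=-3/2−1/3·-9/2=0
M: M0=0, M1=0, M2=-9/2, M3=0
seg 0: a=-2, c=M0/2=0, d=(M1−M0)/(6·1)=0, b=Δ0−h0·(2M0+M1)/6=3
seg 1: a=1, c=M1/2=0, d=(M2−M1)/(6·2)=-3/8, b=Δ1−h1·(2M1+M2)/6=3
seg 2: a=4, c=M2/2=-9/4, d=(M3−M2)/(6·1)=3/4, b=Δ2−h2·(2M2+M3)/6=-3/2
t_q=1/4 → seg 0, τ=1/4; S=-2+3·τ+0·τ²+0·τ³=-5/4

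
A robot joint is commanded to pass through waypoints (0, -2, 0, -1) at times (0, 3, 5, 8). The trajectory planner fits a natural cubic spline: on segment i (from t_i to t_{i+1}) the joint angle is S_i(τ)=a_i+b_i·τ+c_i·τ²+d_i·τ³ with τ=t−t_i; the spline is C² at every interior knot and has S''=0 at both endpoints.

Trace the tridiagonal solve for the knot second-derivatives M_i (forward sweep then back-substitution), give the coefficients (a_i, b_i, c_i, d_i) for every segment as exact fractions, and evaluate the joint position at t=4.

  seg 0: a=0 b=-61/48 c=0 d=29/432
  seg 1: a=-2 b=13/24 c=29/48 d=-3/16
  seg 2: a=0 b=17/24 c=-25/48 d=25/432
S(4) = -25/24

Δ: Δ0=-2/3, Δ1=1, Δ2=-1/3
row 1: diag=10, rhs=10; c'=1/5, d'=1
row 2: denom=10−2·1/5=48/5; d'=(-8−2·1)/(48/5)=-25/24
back: M2=-25/24
back: M1=1−1/5·-25/24=29/24
M: M0=0, M1=29/24, M2=-25/24, M3=0
seg 0: a=0, c=M0/2=0, d=(M1−M0)/(6·3)=29/432, b=Δ0−h0·(2M0+M1)/6=-61/48
seg 1: a=-2, c=M1/2=29/48, d=(M2−M1)/(6·2)=-3/16, b=Δ1−h1·(2M1+M2)/6=13/24
seg 2: a=0, c=M2/2=-25/48, d=(M3−M2)/(6·3)=25/432, b=Δ2−h2·(2M2+M3)/6=17/24
t_q=4 → seg 1, τ=1; S=-2+13/24·τ+29/48·τ²+-3/16·τ³=-25/24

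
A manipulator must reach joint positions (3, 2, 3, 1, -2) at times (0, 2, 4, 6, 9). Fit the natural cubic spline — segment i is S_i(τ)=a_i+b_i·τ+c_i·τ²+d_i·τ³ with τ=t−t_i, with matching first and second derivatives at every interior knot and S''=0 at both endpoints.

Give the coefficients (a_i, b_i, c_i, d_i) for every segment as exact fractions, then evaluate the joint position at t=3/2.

  seg 0: a=3 b=-62/71 c=0 d=53/568
  seg 1: a=2 b=35/142 c=159/284 d=-123/568
  seg 2: a=3 b=-8/71 c=-105/142 d=21/142
  seg 3: a=1 b=-92/71 c=21/142 d=-7/426
S(3/2) = 9111/4544

Δ: Δ0=-1/2, Δ1=1/2, Δ2=-1, Δ3=-1
row 1: diag=8, rhs=6; c'=1/4, d'=3/4
row 2: denom=8−2·1/4=15/2; d'=(-9−2·3/4)/(15/2)=-7/5
row 3: denom=10−2·4/15=142/15; d'=(0−2·-7/5)/(142/15)=21/71
back: M3=21/71
back: M2=-7/5−4/15·21/71=-105/71
back: M1=3/4−1/4·-105/71=159/142
M: M0=0, M1=159/142, M2=-105/71, M3=21/71, M4=0
seg 0: a=3, c=M0/2=0, d=(M1−M0)/(6·2)=53/568, b=Δ0−h0·(2M0+M1)/6=-62/71
seg 1: a=2, c=M1/2=159/284, d=(M2−M1)/(6·2)=-123/568, b=Δ1−h1·(2M1+M2)/6=35/142
seg 2: a=3, c=M2/2=-105/142, d=(M3−M2)/(6·2)=21/142, b=Δ2−h2·(2M2+M3)/6=-8/71
seg 3: a=1, c=M3/2=21/142, d=(M4−M3)/(6·3)=-7/426, b=Δ3−h3·(2M3+M4)/6=-92/71
t_q=3/2 → seg 0, τ=3/2; S=3+-62/71·τ+0·τ²+53/568·τ³=9111/4544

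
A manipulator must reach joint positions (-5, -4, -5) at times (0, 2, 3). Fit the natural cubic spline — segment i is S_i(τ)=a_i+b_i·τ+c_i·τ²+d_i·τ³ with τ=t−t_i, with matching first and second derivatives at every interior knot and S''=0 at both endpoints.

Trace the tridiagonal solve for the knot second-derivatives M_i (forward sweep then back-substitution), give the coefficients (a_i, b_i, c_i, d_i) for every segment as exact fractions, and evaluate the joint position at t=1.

  seg 0: a=-5 b=1 c=0 d=-1/8
  seg 1: a=-4 b=-1/2 c=-3/4 d=1/4
S(1) = -33/8

Δ: Δ0=1/2, Δ1=-1
row 1: diag=6, rhs=-9; c'=1/6, d'=-3/2
back: M1=-3/2
M: M0=0, M1=-3/2, M2=0
seg 0: a=-5, c=M0/2=0, d=(M1−M0)/(6·2)=-1/8, b=Δ0−h0·(2M0+M1)/6=1
seg 1: a=-4, c=M1/2=-3/4, d=(M2−M1)/(6·1)=1/4, b=Δ1−h1·(2M1+M2)/6=-1/2
t_q=1 → seg 0, τ=1; S=-5+1·τ+0·τ²+-1/8·τ³=-33/8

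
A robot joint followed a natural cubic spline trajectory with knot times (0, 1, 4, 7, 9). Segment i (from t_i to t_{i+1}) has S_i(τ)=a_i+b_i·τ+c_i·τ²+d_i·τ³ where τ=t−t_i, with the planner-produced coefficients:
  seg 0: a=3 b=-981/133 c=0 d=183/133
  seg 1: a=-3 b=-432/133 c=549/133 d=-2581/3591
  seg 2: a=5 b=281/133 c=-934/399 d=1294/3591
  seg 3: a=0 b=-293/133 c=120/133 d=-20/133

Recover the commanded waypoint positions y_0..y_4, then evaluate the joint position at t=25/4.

y_0 = S_0(0) = a_0 = 3
y_1 = S_1(0) = a_1 = -3
y_2 = S_2(0) = a_2 = 5
y_3 = S_3(0) = a_3 = 0
y_4 = S_3(2) = -2
t_q=25/4 is in segment 2 (τ=9/4); S_2(τ)=8545/4256

y_0=3 y_1=-3 y_2=5 y_3=0 y_4=-2
S(25/4) = 8545/4256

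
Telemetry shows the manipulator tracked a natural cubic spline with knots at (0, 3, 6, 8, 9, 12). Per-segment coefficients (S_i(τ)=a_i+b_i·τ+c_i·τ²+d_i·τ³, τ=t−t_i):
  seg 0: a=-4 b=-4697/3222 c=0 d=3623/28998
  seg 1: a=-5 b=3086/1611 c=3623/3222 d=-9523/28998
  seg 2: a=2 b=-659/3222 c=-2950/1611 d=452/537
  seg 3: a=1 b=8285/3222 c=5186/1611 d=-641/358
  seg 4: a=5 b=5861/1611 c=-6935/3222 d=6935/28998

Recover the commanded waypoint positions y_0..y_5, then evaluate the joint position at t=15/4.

y_0 = S_0(0) = a_0 = -4
y_1 = S_1(0) = a_1 = -5
y_2 = S_2(0) = a_2 = 2
y_3 = S_3(0) = a_3 = 1
y_4 = S_4(0) = a_4 = 5
y_5 = S_4(3) = 3
t_q=15/4 is in segment 1 (τ=3/4); S_1(τ)=-70325/22912

y_0=-4 y_1=-5 y_2=2 y_3=1 y_4=5 y_5=3
S(15/4) = -70325/22912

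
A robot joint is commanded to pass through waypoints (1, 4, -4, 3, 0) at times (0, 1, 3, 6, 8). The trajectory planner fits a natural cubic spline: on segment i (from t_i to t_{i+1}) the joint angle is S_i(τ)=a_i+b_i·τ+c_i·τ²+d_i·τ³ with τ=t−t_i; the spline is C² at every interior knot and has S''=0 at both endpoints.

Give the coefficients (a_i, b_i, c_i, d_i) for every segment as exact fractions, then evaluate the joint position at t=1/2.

  seg 0: a=1 b=3457/759 c=0 d=-1180/759
  seg 1: a=4 b=-83/759 c=-1180/253 d=4127/3036
  seg 2: a=-4 b=-1862/759 c=1767/506 d=-2879/4554
  seg 3: a=3 b=2171/1518 c=-556/253 d=278/759
S(1/2) = 780/253

Δ: Δ0=3, Δ1=-4, Δ2=7/3, Δ3=-3/2
row 1: diag=6, rhs=-42; c'=1/3, d'=-7
row 2: denom=10−2·1/3=28/3; d'=(38−2·-7)/(28/3)=39/7
row 3: denom=10−3·9/28=253/28; d'=(-23−3·39/7)/(253/28)=-1112/253
back: M3=-1112/253
back: M2=39/7−9/28·-1112/253=1767/253
back: M1=-7−1/3·1767/253=-2360/253
M: M0=0, M1=-2360/253, M2=1767/253, M3=-1112/253, M4=0
seg 0: a=1, c=M0/2=0, d=(M1−M0)/(6·1)=-1180/759, b=Δ0−h0·(2M0+M1)/6=3457/759
seg 1: a=4, c=M1/2=-1180/253, d=(M2−M1)/(6·2)=4127/3036, b=Δ1−h1·(2M1+M2)/6=-83/759
seg 2: a=-4, c=M2/2=1767/506, d=(M3−M2)/(6·3)=-2879/4554, b=Δ2−h2·(2M2+M3)/6=-1862/759
seg 3: a=3, c=M3/2=-556/253, d=(M4−M3)/(6·2)=278/759, b=Δ3−h3·(2M3+M4)/6=2171/1518
t_q=1/2 → seg 0, τ=1/2; S=1+3457/759·τ+0·τ²+-1180/759·τ³=780/253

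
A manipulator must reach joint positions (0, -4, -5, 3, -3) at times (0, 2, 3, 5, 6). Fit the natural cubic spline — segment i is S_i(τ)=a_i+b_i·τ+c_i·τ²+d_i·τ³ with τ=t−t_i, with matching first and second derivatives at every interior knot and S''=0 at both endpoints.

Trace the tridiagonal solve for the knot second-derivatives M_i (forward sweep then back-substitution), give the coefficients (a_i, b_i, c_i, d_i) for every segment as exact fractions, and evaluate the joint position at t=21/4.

  seg 0: a=0 b=-56/31 c=0 d=-3/62
  seg 1: a=-4 b=-74/31 c=-9/31 d=52/31
  seg 2: a=-5 b=64/31 c=147/31 d=-117/62
  seg 3: a=3 b=-50/31 c=-204/31 d=68/31
S(21/4) = 1101/496

Δ: Δ0=-2, Δ1=-1, Δ2=4, Δ3=-6
row 1: diag=6, rhs=6; c'=1/6, d'=1
row 2: denom=6−1·1/6=35/6; d'=(30−1·1)/(35/6)=174/35
row 3: denom=6−2·12/35=186/35; d'=(-60−2·174/35)/(186/35)=-408/31
back: M3=-408/31
back: M2=174/35−12/35·-408/31=294/31
back: M1=1−1/6·294/31=-18/31
M: M0=0, M1=-18/31, M2=294/31, M3=-408/31, M4=0
seg 0: a=0, c=M0/2=0, d=(M1−M0)/(6·2)=-3/62, b=Δ0−h0·(2M0+M1)/6=-56/31
seg 1: a=-4, c=M1/2=-9/31, d=(M2−M1)/(6·1)=52/31, b=Δ1−h1·(2M1+M2)/6=-74/31
seg 2: a=-5, c=M2/2=147/31, d=(M3−M2)/(6·2)=-117/62, b=Δ2−h2·(2M2+M3)/6=64/31
seg 3: a=3, c=M3/2=-204/31, d=(M4−M3)/(6·1)=68/31, b=Δ3−h3·(2M3+M4)/6=-50/31
t_q=21/4 → seg 3, τ=1/4; S=3+-50/31·τ+-204/31·τ²+68/31·τ³=1101/496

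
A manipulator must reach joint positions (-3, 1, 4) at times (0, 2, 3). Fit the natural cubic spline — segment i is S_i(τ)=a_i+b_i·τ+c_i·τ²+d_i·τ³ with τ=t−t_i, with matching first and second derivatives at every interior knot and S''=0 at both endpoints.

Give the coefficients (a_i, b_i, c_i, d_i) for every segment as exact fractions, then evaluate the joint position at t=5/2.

Δ: Δ0=2, Δ1=3
row 1: diag=6, rhs=6; c'=1/6, d'=1
back: M1=1
M: M0=0, M1=1, M2=0
seg 0: a=-3, c=M0/2=0, d=(M1−M0)/(6·2)=1/12, b=Δ0−h0·(2M0+M1)/6=5/3
seg 1: a=1, c=M1/2=1/2, d=(M2−M1)/(6·1)=-1/6, b=Δ1−h1·(2M1+M2)/6=8/3
t_q=5/2 → seg 1, τ=1/2; S=1+8/3·τ+1/2·τ²+-1/6·τ³=39/16

  seg 0: a=-3 b=5/3 c=0 d=1/12
  seg 1: a=1 b=8/3 c=1/2 d=-1/6
S(5/2) = 39/16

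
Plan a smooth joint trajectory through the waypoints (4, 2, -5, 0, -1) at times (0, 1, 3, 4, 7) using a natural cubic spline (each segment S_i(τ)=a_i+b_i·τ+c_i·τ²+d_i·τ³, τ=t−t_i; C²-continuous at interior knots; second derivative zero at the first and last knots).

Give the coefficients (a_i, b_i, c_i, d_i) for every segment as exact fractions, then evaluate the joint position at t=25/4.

  seg 0: a=4 b=-1697/1500 c=0 d=-1303/1500
  seg 1: a=2 b=-2803/750 c=-1303/500 d=4087/3000
  seg 2: a=-5 b=164/75 c=696/125 d=-1033/375
  seg 3: a=0 b=1897/375 c=-337/125 d=337/1125
S(25/4) = 1833/1600

Δ: Δ0=-2, Δ1=-7/2, Δ2=5, Δ3=-1/3
row 1: diag=6, rhs=-9; c'=1/3, d'=-3/2
row 2: denom=6−2·1/3=16/3; d'=(51−2·-3/2)/(16/3)=81/8
row 3: denom=8−1·3/16=125/16; d'=(-32−1·81/8)/(125/16)=-674/125
back: M3=-674/125
back: M2=81/8−3/16·-674/125=1392/125
back: M1=-3/2−1/3·1392/125=-1303/250
M: M0=0, M1=-1303/250, M2=1392/125, M3=-674/125, M4=0
seg 0: a=4, c=M0/2=0, d=(M1−M0)/(6·1)=-1303/1500, b=Δ0−h0·(2M0+M1)/6=-1697/1500
seg 1: a=2, c=M1/2=-1303/500, d=(M2−M1)/(6·2)=4087/3000, b=Δ1−h1·(2M1+M2)/6=-2803/750
seg 2: a=-5, c=M2/2=696/125, d=(M3−M2)/(6·1)=-1033/375, b=Δ2−h2·(2M2+M3)/6=164/75
seg 3: a=0, c=M3/2=-337/125, d=(M4−M3)/(6·3)=337/1125, b=Δ3−h3·(2M3+M4)/6=1897/375
t_q=25/4 → seg 3, τ=9/4; S=0+1897/375·τ+-337/125·τ²+337/1125·τ³=1833/1600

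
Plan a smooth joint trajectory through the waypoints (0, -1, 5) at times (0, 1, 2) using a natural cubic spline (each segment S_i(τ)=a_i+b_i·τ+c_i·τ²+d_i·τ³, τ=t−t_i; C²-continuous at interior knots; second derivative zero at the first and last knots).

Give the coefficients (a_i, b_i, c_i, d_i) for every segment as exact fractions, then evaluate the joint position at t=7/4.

  seg 0: a=0 b=-11/4 c=0 d=7/4
  seg 1: a=-1 b=5/2 c=21/4 d=-7/4
S(7/4) = 791/256

Δ: Δ0=-1, Δ1=6
row 1: diag=4, rhs=42; c'=1/4, d'=21/2
back: M1=21/2
M: M0=0, M1=21/2, M2=0
seg 0: a=0, c=M0/2=0, d=(M1−M0)/(6·1)=7/4, b=Δ0−h0·(2M0+M1)/6=-11/4
seg 1: a=-1, c=M1/2=21/4, d=(M2−M1)/(6·1)=-7/4, b=Δ1−h1·(2M1+M2)/6=5/2
t_q=7/4 → seg 1, τ=3/4; S=-1+5/2·τ+21/4·τ²+-7/4·τ³=791/256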